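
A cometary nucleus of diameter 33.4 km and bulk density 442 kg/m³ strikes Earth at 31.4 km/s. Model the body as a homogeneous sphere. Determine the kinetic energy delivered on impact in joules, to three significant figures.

E ≈ 4.25 × 10^24 J

d = 33400 m; v = 31400 m/s.
Mass m = (π/6) ρ d³ = (π/6) × 442 × (33400)³ = 8.623 × 10^15 kg
E = ½ m v² = 0.5 × 8.623 × 10^15 × (31400)² = 4.251 × 10^24 J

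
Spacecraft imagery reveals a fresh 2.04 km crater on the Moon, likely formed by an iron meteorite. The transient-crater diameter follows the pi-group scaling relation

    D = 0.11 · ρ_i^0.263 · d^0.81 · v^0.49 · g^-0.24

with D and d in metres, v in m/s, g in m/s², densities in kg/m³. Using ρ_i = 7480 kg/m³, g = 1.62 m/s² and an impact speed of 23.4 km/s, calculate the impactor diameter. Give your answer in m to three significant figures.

d ≈ 27.0 m

Rearranging for d: d = [D / (0.11 · 7480^0.263 · 23400^0.49 · 1.62^-0.24)]^(1/0.81).
D = 2040 m.
7480^0.263 = 10.44
23400^0.49 = 138.3
1.62^-0.24 = 0.8907
Denominator = 0.11 × 10.44 × 138.3 × 0.8907 = 141.5
D / 141.5 = 2040 / 141.5 = 14.42
d = 14.42^(1/0.81) = 14.42^1.2346 = 26.97 m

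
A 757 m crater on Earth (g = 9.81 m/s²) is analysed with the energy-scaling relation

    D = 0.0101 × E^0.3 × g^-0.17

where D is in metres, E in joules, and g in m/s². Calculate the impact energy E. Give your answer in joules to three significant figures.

E ≈ 6.47 × 10^16 J

Rearranging: E = [D / (0.0101 · g^-0.17)]^(1/0.3).
g^-0.17 = 9.81^-0.17 = 0.6783
D / (0.0101 × 0.6783) = 757 / (6.851 × 10^-3) = 1.105 × 10^5
E = (1.105 × 10^5)^3.3333 = 6.472 × 10^16 J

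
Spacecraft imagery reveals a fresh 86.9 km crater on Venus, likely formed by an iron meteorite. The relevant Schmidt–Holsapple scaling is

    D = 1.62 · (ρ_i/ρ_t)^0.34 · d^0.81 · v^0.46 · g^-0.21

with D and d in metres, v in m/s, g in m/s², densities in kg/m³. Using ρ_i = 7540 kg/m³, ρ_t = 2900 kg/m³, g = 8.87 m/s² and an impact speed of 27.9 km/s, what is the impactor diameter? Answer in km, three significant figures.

d ≈ 2.43 km

Rearranging for d: d = [D / (1.62 · (7540/2900)^0.34 · 27900^0.46 · 8.87^-0.21)]^(1/0.81).
D = 86900 m.
(7540/2900)^0.34 = 1.384
27900^0.46 = 110.9
8.87^-0.21 = 0.6323
Denominator = 1.62 × 1.384 × 110.9 × 0.6323 = 157.2
D / 157.2 = 86900 / 157.2 = 552.8
d = 552.8^(1/0.81) = 552.8^1.2346 = 2432 m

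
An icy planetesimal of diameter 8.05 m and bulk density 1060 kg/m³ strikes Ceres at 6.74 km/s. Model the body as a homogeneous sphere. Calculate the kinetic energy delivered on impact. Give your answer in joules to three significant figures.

v = 6740 m/s.
Mass m = (π/6) ρ d³ = (π/6) × 1060 × (8.05)³ = 2.895 × 10^5 kg
E = ½ m v² = 0.5 × 2.895 × 10^5 × (6740)² = 6.576 × 10^12 J

E ≈ 6.58 × 10^12 J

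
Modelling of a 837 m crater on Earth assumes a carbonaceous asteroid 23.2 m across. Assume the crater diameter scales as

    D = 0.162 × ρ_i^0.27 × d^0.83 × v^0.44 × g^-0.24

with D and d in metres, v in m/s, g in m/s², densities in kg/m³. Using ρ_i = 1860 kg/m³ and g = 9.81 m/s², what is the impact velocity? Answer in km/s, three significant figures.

Rearranging for v: v = [D / (0.162 · 1860^0.27 · 23.2^0.83 · 9.81^-0.24)]^(1/0.44).
1860^0.27 = 7.634
23.2^0.83 = 13.59
9.81^-0.24 = 0.5781
Denominator = 0.162 × 7.634 × 13.59 × 0.5781 = 9.716
D / 9.716 = 837 / 9.716 = 86.15
v = 86.15^(1/0.44) = 86.15^2.2727 = 25018 m/s

v ≈ 25.0 km/s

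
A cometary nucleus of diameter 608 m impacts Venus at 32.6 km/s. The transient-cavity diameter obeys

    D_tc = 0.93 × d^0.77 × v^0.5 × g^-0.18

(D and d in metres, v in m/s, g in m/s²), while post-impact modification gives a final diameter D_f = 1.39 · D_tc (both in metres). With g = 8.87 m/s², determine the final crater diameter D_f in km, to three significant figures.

v = 32600 m/s.
d^0.77 = 608^0.77 = 139.2
v^0.5 = 32600^0.5 = 180.6
g^-0.18 = 8.87^-0.18 = 0.6751
D_tc = 0.93 × 139.2 × 180.6 × 0.6751 = 15780 m
D_f = 1.39 × 15780 = 21934 m
     = 21.93 km

D_f ≈ 21.9 km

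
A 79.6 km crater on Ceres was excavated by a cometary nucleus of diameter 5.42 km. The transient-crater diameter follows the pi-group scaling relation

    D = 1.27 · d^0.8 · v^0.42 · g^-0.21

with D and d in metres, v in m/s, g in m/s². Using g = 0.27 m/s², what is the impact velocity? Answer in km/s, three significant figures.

Rearranging for v: v = [D / (1.27 · 5420^0.8 · 0.27^-0.21)]^(1/0.42).
D = 79600 m.
5420^0.8 = 971.0
0.27^-0.21 = 1.316
Denominator = 1.27 × 971.0 × 1.316 = 1623
D / 1623 = 79600 / 1623 = 49.04
v = 49.04^(1/0.42) = 49.04^2.381 = 10597 m/s

v ≈ 10.6 km/s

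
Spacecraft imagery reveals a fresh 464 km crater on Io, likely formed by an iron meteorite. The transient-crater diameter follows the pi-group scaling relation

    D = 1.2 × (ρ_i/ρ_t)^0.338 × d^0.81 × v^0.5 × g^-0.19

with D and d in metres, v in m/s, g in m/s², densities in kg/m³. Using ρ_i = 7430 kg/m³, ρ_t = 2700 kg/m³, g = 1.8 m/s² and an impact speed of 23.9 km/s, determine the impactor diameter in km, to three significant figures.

Rearranging for d: d = [D / (1.2 · (7430/2700)^0.338 · 23900^0.5 · 1.8^-0.19)]^(1/0.81).
D = 464000 m.
(7430/2700)^0.338 = 1.408
23900^0.5 = 154.6
1.8^-0.19 = 0.8943
Denominator = 1.2 × 1.408 × 154.6 × 0.8943 = 233.6
D / 233.6 = 464000 / 233.6 = 1986
d = 1986^(1/0.81) = 1986^1.2346 = 11795 m

d ≈ 11.8 km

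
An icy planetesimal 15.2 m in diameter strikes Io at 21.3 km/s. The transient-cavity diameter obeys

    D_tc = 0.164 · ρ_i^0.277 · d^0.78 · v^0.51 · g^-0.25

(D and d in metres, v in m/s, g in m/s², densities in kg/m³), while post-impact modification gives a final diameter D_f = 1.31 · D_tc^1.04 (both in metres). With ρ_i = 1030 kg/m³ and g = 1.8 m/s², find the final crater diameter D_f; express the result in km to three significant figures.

v = 21300 m/s.
ρ_i^0.277 = 1030^0.277 = 6.832
d^0.78 = 15.2^0.78 = 8.353
v^0.51 = 21300^0.51 = 161.2
g^-0.25 = 1.8^-0.25 = 0.8633
D_tc = 0.164 × 6.832 × 8.353 × 161.2 × 0.8633 = 1302 m
D_f = 1.31 × (1302)^1.04 = 2272 m
     = 2.272 km

D_f ≈ 2.27 km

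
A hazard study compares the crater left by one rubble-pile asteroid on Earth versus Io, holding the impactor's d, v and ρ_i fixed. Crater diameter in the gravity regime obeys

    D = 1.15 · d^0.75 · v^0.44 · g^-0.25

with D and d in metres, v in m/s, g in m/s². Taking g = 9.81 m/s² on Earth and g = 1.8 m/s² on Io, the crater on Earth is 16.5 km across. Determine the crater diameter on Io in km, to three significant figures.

D ≈ 25.2 km

All impactor-dependent factors cancel in the ratio, leaving D_Io/D_Earth = (g_Io/g_Earth)^-0.25.
(1.8/9.81)^-0.25 = 0.1835^-0.25 = 1.528
D_Io = 1.528 × 16.5 km = 25.2 km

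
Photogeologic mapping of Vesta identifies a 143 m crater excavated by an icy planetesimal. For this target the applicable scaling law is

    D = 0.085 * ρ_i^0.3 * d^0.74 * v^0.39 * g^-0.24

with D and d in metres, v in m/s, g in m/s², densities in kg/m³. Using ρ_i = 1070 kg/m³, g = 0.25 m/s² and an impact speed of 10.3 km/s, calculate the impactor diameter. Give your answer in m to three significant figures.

d ≈ 6.62 m

Rearranging for d: d = [D / (0.085 · 1070^0.3 · 10300^0.39 · 0.25^-0.24)]^(1/0.74).
1070^0.3 = 8.106
10300^0.39 = 36.73
0.25^-0.24 = 1.395
Denominator = 0.085 × 8.106 × 36.73 × 1.395 = 35.30
D / 35.30 = 143 / 35.30 = 4.051
d = 4.051^(1/0.74) = 4.051^1.3514 = 6.623 m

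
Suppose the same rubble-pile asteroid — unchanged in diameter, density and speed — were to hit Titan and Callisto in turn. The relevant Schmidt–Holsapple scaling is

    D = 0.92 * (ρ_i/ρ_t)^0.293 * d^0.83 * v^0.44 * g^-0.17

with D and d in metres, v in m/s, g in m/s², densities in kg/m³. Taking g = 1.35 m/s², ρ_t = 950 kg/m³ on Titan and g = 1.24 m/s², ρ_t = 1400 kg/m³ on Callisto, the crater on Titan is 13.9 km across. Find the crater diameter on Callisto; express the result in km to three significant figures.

The impactor-only factors (d, v, ρ_i) cancel in the ratio, leaving D_Callisto/D_Titan = (g_Callisto/g_Titan)^-0.17 · (ρ_t,Titan/ρ_t,Callisto)^0.293.
(1.24/1.35)^-0.17 = 0.9185^-0.17 = 1.015
(950/1400)^0.293 = 0.6786^0.293 = 0.8926
Ratio = 1.015 × 0.8926 = 0.9060
D_Callisto = 0.9060 × 13.9 km = 12.6 km

D ≈ 12.6 km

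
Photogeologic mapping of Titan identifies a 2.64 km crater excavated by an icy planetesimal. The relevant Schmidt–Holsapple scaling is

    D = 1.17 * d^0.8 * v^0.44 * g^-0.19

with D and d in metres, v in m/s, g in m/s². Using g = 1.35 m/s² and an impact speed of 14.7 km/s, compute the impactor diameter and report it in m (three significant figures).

Rearranging for d: d = [D / (1.17 · 14700^0.44 · 1.35^-0.19)]^(1/0.8).
D = 2640 m.
14700^0.44 = 68.17
1.35^-0.19 = 0.9446
Denominator = 1.17 × 68.17 × 0.9446 = 75.34
D / 75.34 = 2640 / 75.34 = 35.04
d = 35.04^(1/0.8) = 35.04^1.25 = 85.25 m

d ≈ 85.3 m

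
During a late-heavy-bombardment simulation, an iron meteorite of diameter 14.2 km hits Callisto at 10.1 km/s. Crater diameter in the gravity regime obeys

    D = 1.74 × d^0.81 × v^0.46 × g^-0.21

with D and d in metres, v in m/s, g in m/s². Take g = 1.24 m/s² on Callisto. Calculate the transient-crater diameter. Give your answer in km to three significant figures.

In SI units: d = 14200 m, v = 10100 m/s.
d^0.81 = 14200^0.81 = 2309
v^0.46 = 10100^0.46 = 69.50
g^-0.21 = 1.24^-0.21 = 0.9558
D = 1.74 × 2309 × 69.50 × 0.9558 = 2.669 × 10^5 m
   = 266.9 km

D ≈ 267 km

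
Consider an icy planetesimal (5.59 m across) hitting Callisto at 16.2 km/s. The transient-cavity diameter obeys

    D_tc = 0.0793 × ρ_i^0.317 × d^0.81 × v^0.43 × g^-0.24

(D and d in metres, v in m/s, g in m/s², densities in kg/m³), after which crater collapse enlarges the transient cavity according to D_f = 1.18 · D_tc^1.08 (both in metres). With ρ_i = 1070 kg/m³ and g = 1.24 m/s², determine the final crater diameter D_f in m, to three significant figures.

v = 16200 m/s.
ρ_i^0.317 = 1070^0.317 = 9.127
d^0.81 = 5.59^0.81 = 4.031
v^0.43 = 16200^0.43 = 64.58
g^-0.24 = 1.24^-0.24 = 0.9497
D_tc = 0.0793 × 9.127 × 4.031 × 64.58 × 0.9497 = 178.9 m
D_f = 1.18 × (178.9)^1.08 = 319.7 m

D_f ≈ 320 m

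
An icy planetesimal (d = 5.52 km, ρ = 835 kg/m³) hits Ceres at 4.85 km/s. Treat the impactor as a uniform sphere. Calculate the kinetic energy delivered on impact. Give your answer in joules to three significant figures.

d = 5520 m; v = 4850 m/s.
Mass m = (π/6) ρ d³ = (π/6) × 835 × (5520)³ = 7.354 × 10^13 kg
E = ½ m v² = 0.5 × 7.354 × 10^13 × (4850)² = 8.649 × 10^20 J

E ≈ 8.65 × 10^20 J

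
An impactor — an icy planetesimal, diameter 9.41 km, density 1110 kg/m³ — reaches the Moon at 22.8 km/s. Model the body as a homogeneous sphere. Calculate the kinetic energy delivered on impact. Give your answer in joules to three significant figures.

d = 9410 m; v = 22800 m/s.
Mass m = (π/6) ρ d³ = (π/6) × 1110 × (9410)³ = 4.843 × 10^14 kg
E = ½ m v² = 0.5 × 4.843 × 10^14 × (22800)² = 1.259 × 10^23 J

E ≈ 1.26 × 10^23 J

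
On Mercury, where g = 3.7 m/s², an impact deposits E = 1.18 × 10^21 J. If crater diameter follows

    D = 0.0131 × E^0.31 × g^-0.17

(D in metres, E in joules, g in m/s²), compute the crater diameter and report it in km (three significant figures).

E^0.31 = (1.18 × 10^21)^0.31 = 3.406 × 10^6
g^-0.17 = 3.7^-0.17 = 0.8006
D = 0.0131 × 3.406 × 10^6 × 0.8006 = 35722 m
   = 35.72 km

D ≈ 35.7 km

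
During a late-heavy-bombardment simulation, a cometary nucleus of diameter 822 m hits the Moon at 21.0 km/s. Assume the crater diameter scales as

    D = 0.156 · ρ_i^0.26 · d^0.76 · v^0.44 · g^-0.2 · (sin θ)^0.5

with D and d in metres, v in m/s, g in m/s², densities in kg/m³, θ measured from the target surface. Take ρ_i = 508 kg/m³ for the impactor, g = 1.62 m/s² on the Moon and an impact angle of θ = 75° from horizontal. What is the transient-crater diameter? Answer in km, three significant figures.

D ≈ 9.21 km

In SI units: v = 21000 m/s.
ρ_i^0.26 = 508^0.26 = 5.053
d^0.76 = 822^0.76 = 164.2
v^0.44 = 21000^0.44 = 79.76
g^-0.2 = 1.62^-0.2 = 0.9080
(sin 75°)^0.5 = 0.9659^0.5 = 0.9828
D = 0.156 × 5.053 × 164.2 × 79.76 × 0.9080 × 0.9828 = 9213 m
   = 9.213 km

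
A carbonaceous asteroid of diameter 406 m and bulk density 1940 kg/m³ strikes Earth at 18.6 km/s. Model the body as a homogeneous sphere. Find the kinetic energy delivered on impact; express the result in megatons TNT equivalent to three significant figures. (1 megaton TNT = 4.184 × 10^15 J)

E ≈ 2810 Mt TNT

v = 18600 m/s.
Mass m = (π/6) ρ d³ = (π/6) × 1940 × (406)³ = 6.798 × 10^10 kg
E = ½ m v² = 0.5 × 6.798 × 10^10 × (18600)² = 1.176 × 10^19 J
   = 1.176 × 10^19 / 4.184×10^15 = 2811 Mt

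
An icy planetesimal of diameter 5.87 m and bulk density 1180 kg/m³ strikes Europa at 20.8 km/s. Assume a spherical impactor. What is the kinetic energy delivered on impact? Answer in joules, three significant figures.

E ≈ 2.70 × 10^13 J

v = 20800 m/s.
Mass m = (π/6) ρ d³ = (π/6) × 1180 × (5.87)³ = 1.250 × 10^5 kg
E = ½ m v² = 0.5 × 1.250 × 10^5 × (20800)² = 2.704 × 10^13 J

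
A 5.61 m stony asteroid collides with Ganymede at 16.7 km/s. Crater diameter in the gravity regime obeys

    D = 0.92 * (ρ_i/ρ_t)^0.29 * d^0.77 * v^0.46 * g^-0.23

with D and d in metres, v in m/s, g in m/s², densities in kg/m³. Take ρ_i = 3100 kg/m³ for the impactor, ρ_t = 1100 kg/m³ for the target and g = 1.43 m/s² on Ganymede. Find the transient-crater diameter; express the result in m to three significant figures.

D ≈ 378 m

In SI units: v = 16700 m/s.
(ρ_i/ρ_t)^0.29 = (3100/1100)^0.29 = 1.350
d^0.77 = 5.61^0.77 = 3.773
v^0.46 = 16700^0.46 = 87.59
g^-0.23 = 1.43^-0.23 = 0.9210
D = 0.92 × 1.350 × 3.773 × 87.59 × 0.9210 = 378.0 m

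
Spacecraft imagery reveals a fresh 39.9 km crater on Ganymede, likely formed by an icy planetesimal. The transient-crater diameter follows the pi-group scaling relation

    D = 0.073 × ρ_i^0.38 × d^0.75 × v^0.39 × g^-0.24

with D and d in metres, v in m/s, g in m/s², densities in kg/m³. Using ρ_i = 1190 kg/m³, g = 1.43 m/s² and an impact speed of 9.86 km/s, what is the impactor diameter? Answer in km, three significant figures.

Rearranging for d: d = [D / (0.073 · 1190^0.38 · 9860^0.39 · 1.43^-0.24)]^(1/0.75).
D = 39900 m.
1190^0.38 = 14.75
9860^0.39 = 36.11
1.43^-0.24 = 0.9177
Denominator = 0.073 × 14.75 × 36.11 × 0.9177 = 35.68
D / 35.68 = 39900 / 35.68 = 1118
d = 1118^(1/0.75) = 1118^1.3333 = 11601 m

d ≈ 11.6 km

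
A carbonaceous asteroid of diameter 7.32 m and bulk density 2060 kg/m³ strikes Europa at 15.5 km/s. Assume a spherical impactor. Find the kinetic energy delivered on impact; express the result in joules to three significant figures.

v = 15500 m/s.
Mass m = (π/6) ρ d³ = (π/6) × 2060 × (7.32)³ = 4.231 × 10^5 kg
E = ½ m v² = 0.5 × 4.231 × 10^5 × (15500)² = 5.082 × 10^13 J

E ≈ 5.08 × 10^13 J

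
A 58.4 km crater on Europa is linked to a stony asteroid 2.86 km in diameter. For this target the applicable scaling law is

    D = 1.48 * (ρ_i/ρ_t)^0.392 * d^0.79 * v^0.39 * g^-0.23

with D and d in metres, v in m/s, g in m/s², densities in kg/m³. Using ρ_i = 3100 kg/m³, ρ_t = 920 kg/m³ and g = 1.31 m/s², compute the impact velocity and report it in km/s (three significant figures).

v ≈ 21.0 km/s

Rearranging for v: v = [D / (1.48 · (3100/920)^0.392 · 2860^0.79 · 1.31^-0.23)]^(1/0.39).
D = 58400 m.
(3100/920)^0.392 = 1.610
2860^0.79 = 537.7
1.31^-0.23 = 0.9398
Denominator = 1.48 × 1.610 × 537.7 × 0.9398 = 1204
D / 1204 = 58400 / 1204 = 48.50
v = 48.50^(1/0.39) = 48.50^2.5641 = 21009 m/s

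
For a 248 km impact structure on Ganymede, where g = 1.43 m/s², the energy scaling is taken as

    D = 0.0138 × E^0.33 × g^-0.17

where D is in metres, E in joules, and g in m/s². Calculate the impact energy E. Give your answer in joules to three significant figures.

Rearranging: E = [D / (0.0138 · g^-0.17)]^(1/0.33).
D = 248000 m.
g^-0.17 = 1.43^-0.17 = 0.9410
D / (0.0138 × 0.9410) = 248000 / (0.01299) = 1.909 × 10^7
E = (1.909 × 10^7)^3.0303 = 1.156 × 10^22 J

E ≈ 1.16 × 10^22 J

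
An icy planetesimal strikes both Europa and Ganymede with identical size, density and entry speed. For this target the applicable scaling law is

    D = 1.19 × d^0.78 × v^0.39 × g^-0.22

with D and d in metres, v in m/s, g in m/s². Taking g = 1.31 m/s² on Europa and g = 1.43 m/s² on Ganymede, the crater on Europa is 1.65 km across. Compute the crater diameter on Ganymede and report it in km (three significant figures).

D ≈ 1.62 km

All impactor-dependent factors cancel in the ratio, leaving D_Ganymede/D_Europa = (g_Ganymede/g_Europa)^-0.22.
(1.43/1.31)^-0.22 = 1.092^-0.22 = 0.9808
D_Ganymede = 0.9808 × 1.65 km = 1.62 km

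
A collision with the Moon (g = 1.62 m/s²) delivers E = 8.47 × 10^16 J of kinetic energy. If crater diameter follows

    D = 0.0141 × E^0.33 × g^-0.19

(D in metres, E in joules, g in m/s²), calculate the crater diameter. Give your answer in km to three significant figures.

D ≈ 4.96 km

E^0.33 = (8.47 × 10^16)^0.33 = 3.857 × 10^5
g^-0.19 = 1.62^-0.19 = 0.9124
D = 0.0141 × 3.857 × 10^5 × 0.9124 = 4962 m
   = 4.962 km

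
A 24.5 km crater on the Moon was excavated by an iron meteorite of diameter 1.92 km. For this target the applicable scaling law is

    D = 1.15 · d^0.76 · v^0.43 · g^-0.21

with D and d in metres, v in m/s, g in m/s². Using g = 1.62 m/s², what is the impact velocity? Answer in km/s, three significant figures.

Rearranging for v: v = [D / (1.15 · 1920^0.76 · 1.62^-0.21)]^(1/0.43).
D = 24500 m.
1920^0.76 = 312.8
1.62^-0.21 = 0.9037
Denominator = 1.15 × 312.8 × 0.9037 = 325.1
D / 325.1 = 24500 / 325.1 = 75.36
v = 75.36^(1/0.43) = 75.36^2.3256 = 23200 m/s

v ≈ 23.2 km/s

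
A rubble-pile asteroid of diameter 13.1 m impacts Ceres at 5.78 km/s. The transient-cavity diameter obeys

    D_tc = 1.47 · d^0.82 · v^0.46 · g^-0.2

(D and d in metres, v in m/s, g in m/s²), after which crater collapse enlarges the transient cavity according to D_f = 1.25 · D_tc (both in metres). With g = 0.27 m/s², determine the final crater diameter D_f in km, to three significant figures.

v = 5780 m/s.
d^0.82 = 13.1^0.82 = 8.244
v^0.46 = 5780^0.46 = 53.76
g^-0.2 = 0.27^-0.2 = 1.299
D_tc = 1.47 × 8.244 × 53.76 × 1.299 = 846.3 m
D_f = 1.25 × 846.3 = 1058 m
     = 1.058 km

D_f ≈ 1.06 km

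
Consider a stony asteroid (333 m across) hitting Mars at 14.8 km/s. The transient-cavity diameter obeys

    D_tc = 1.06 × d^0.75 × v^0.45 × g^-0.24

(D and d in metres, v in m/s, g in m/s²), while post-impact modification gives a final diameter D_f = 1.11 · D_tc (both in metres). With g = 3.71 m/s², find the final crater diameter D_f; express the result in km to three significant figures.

D_f ≈ 5.04 km

v = 14800 m/s.
d^0.75 = 333^0.75 = 77.95
v^0.45 = 14800^0.45 = 75.27
g^-0.24 = 3.71^-0.24 = 0.7300
D_tc = 1.06 × 77.95 × 75.27 × 0.7300 = 4540 m
D_f = 1.11 × 4540 = 5039 m
     = 5.039 km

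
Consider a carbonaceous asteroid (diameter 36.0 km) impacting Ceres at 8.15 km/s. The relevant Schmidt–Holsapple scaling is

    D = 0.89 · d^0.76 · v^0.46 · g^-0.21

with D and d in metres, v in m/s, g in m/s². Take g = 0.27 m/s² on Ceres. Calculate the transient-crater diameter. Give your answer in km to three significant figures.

In SI units: d = 36000 m, v = 8150 m/s.
d^0.76 = 36000^0.76 = 2903
v^0.46 = 8150^0.46 = 62.97
g^-0.21 = 0.27^-0.21 = 1.316
D = 0.89 × 2903 × 62.97 × 1.316 = 2.141 × 10^5 m
   = 214.1 km

D ≈ 214 km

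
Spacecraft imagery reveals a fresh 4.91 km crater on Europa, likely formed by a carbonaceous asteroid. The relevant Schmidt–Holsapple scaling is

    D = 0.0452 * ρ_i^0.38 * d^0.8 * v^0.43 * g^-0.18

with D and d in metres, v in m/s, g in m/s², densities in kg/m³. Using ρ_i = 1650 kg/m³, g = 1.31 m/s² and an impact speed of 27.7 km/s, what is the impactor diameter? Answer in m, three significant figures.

d ≈ 254 m

Rearranging for d: d = [D / (0.0452 · 1650^0.38 · 27700^0.43 · 1.31^-0.18)]^(1/0.8).
D = 4910 m.
1650^0.38 = 16.70
27700^0.43 = 81.33
1.31^-0.18 = 0.9526
Denominator = 0.0452 × 16.70 × 81.33 × 0.9526 = 58.48
D / 58.48 = 4910 / 58.48 = 83.96
d = 83.96^(1/0.8) = 83.96^1.25 = 254.2 m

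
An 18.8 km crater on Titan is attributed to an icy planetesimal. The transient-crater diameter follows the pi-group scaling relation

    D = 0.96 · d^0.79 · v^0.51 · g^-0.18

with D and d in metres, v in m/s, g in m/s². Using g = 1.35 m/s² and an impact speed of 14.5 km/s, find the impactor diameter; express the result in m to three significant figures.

d ≈ 597 m

Rearranging for d: d = [D / (0.96 · 14500^0.51 · 1.35^-0.18)]^(1/0.79).
D = 18800 m.
14500^0.51 = 132.5
1.35^-0.18 = 0.9474
Denominator = 0.96 × 132.5 × 0.9474 = 120.5
D / 120.5 = 18800 / 120.5 = 156.0
d = 156.0^(1/0.79) = 156.0^1.2658 = 597.1 m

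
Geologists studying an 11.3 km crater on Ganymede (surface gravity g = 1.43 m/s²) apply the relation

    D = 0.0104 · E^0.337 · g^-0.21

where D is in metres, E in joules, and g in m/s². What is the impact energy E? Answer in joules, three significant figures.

Rearranging: E = [D / (0.0104 · g^-0.21)]^(1/0.337).
D = 11300 m.
g^-0.21 = 1.43^-0.21 = 0.9276
D / (0.0104 × 0.9276) = 11300 / (9.647 × 10^-3) = 1.171 × 10^6
E = (1.171 × 10^6)^2.9674 = 1.018 × 10^18 J

E ≈ 1.02 × 10^18 J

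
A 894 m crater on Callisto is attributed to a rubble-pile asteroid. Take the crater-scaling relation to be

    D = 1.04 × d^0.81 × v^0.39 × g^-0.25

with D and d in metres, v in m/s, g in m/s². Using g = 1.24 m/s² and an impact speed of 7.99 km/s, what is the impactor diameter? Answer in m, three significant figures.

Rearranging for d: d = [D / (1.04 · 7990^0.39 · 1.24^-0.25)]^(1/0.81).
7990^0.39 = 33.27
1.24^-0.25 = 0.9476
Denominator = 1.04 × 33.27 × 0.9476 = 32.79
D / 32.79 = 894 / 32.79 = 27.26
d = 27.26^(1/0.81) = 27.26^1.2346 = 59.20 m

d ≈ 59.2 m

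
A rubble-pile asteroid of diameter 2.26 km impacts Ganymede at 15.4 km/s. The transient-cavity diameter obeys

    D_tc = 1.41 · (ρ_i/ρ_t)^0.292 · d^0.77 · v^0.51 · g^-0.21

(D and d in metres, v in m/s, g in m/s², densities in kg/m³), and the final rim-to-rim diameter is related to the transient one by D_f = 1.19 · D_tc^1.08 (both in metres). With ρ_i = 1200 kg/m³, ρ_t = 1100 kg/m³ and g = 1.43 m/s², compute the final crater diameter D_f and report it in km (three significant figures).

In SI: d = 2260 m, v = 15400 m/s.
(ρ_i/ρ_t)^0.292 = (1200/1100)^0.292 = 1.026
d^0.77 = 2260^0.77 = 382.5
v^0.51 = 15400^0.51 = 136.7
g^-0.21 = 1.43^-0.21 = 0.9276
D_tc = 1.41 × 1.026 × 382.5 × 136.7 × 0.9276 = 70170 m
D_f = 1.19 × (70170)^1.08 = 2.039 × 10^5 m
     = 203.9 km

D_f ≈ 204 km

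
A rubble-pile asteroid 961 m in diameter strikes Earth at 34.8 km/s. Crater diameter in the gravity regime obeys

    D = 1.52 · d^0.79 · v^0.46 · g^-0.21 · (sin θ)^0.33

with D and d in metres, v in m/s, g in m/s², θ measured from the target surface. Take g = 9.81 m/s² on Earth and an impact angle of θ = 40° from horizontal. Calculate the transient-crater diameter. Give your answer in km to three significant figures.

In SI units: v = 34800 m/s.
d^0.79 = 961^0.79 = 227.2
v^0.46 = 34800^0.46 = 122.8
g^-0.21 = 9.81^-0.21 = 0.6191
(sin 40°)^0.33 = 0.6428^0.33 = 0.8643
D = 1.52 × 227.2 × 122.8 × 0.6191 × 0.8643 = 22692 m
   = 22.69 km

D ≈ 22.7 km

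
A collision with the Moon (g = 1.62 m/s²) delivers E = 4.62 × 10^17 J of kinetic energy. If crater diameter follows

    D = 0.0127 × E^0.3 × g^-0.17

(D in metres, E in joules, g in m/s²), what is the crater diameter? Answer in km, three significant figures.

E^0.3 = (4.62 × 10^17)^0.3 = 1.992 × 10^5
g^-0.17 = 1.62^-0.17 = 0.9213
D = 0.0127 × 1.992 × 10^5 × 0.9213 = 2331 m
   = 2.331 km

D ≈ 2.33 km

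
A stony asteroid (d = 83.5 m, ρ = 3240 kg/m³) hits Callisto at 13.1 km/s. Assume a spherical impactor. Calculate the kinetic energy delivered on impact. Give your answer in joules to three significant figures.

v = 13100 m/s.
Mass m = (π/6) ρ d³ = (π/6) × 3240 × (83.5)³ = 9.876 × 10^8 kg
E = ½ m v² = 0.5 × 9.876 × 10^8 × (13100)² = 8.474 × 10^16 J

E ≈ 8.47 × 10^16 J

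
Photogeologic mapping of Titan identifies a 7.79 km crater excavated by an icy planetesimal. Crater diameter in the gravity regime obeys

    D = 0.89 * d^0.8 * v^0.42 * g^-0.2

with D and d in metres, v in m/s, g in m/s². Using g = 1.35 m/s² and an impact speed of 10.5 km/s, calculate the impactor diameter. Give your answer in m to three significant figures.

Rearranging for d: d = [D / (0.89 · 10500^0.42 · 1.35^-0.2)]^(1/0.8).
D = 7790 m.
10500^0.42 = 48.85
1.35^-0.2 = 0.9417
Denominator = 0.89 × 48.85 × 0.9417 = 40.94
D / 40.94 = 7790 / 40.94 = 190.3
d = 190.3^(1/0.8) = 190.3^1.25 = 706.8 m

d ≈ 707 m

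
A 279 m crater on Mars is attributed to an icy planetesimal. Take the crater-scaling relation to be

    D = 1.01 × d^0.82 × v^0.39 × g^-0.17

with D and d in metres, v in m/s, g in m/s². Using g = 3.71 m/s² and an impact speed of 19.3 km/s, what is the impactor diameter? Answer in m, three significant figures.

d ≈ 11.4 m

Rearranging for d: d = [D / (1.01 · 19300^0.39 · 3.71^-0.17)]^(1/0.82).
19300^0.39 = 46.92
3.71^-0.17 = 0.8002
Denominator = 1.01 × 46.92 × 0.8002 = 37.92
D / 37.92 = 279 / 37.92 = 7.358
d = 7.358^(1/0.82) = 7.358^1.2195 = 11.40 m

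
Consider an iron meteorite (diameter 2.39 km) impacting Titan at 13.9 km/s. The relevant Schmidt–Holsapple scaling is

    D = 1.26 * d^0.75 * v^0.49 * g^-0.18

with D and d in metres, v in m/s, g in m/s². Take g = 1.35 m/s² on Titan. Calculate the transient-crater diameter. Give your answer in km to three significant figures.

In SI units: d = 2390 m, v = 13900 m/s.
d^0.75 = 2390^0.75 = 341.8
v^0.49 = 13900^0.49 = 107.2
g^-0.18 = 1.35^-0.18 = 0.9474
D = 1.26 × 341.8 × 107.2 × 0.9474 = 43739 m
   = 43.74 km

D ≈ 43.7 km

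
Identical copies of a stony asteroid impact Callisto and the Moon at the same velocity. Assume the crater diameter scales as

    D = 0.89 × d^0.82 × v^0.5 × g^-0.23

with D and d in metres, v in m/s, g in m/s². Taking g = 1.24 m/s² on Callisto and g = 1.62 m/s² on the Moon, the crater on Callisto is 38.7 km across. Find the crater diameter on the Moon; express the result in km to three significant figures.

D ≈ 36.4 km

All impactor-dependent factors cancel in the ratio, leaving D_Moon/D_Callisto = (g_Moon/g_Callisto)^-0.23.
(1.62/1.24)^-0.23 = 1.306^-0.23 = 0.9404
D_Moon = 0.9404 × 38.7 km = 36.4 km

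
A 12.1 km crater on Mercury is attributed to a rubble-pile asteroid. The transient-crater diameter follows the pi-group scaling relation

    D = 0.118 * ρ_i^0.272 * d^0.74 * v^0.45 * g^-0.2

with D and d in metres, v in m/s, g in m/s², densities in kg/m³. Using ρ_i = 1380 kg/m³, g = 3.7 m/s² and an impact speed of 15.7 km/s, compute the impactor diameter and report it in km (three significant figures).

d ≈ 1.66 km

Rearranging for d: d = [D / (0.118 · 1380^0.272 · 15700^0.45 · 3.7^-0.2)]^(1/0.74).
D = 12100 m.
1380^0.272 = 7.146
15700^0.45 = 77.30
3.7^-0.2 = 0.7698
Denominator = 0.118 × 7.146 × 77.30 × 0.7698 = 50.18
D / 50.18 = 12100 / 50.18 = 241.1
d = 241.1^(1/0.74) = 241.1^1.3514 = 1657 m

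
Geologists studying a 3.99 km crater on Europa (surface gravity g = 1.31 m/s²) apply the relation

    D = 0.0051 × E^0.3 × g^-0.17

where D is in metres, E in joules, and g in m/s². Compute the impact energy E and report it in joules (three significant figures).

Rearranging: E = [D / (0.0051 · g^-0.17)]^(1/0.3).
D = 3990 m.
g^-0.17 = 1.31^-0.17 = 0.9551
D / (0.0051 × 0.9551) = 3990 / (4.871 × 10^-3) = 8.191 × 10^5
E = (8.191 × 10^5)^3.3333 = 5.140 × 10^19 J

E ≈ 5.14 × 10^19 J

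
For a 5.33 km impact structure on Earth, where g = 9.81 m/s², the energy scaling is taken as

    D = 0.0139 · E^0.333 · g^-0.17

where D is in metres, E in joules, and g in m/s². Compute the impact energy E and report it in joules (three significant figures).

E ≈ 1.88 × 10^17 J

Rearranging: E = [D / (0.0139 · g^-0.17)]^(1/0.333).
D = 5330 m.
g^-0.17 = 9.81^-0.17 = 0.6783
D / (0.0139 × 0.6783) = 5330 / (9.428 × 10^-3) = 5.653 × 10^5
E = (5.653 × 10^5)^3.003 = 1.880 × 10^17 J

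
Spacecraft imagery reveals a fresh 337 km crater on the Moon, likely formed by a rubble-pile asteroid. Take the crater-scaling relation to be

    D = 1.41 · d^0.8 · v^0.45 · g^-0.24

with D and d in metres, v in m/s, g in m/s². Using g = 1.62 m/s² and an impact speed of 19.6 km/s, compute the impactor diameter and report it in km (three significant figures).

d ≈ 23.5 km

Rearranging for d: d = [D / (1.41 · 19600^0.45 · 1.62^-0.24)]^(1/0.8).
D = 337000 m.
19600^0.45 = 85.41
1.62^-0.24 = 0.8907
Denominator = 1.41 × 85.41 × 0.8907 = 107.3
D / 107.3 = 337000 / 107.3 = 3141
d = 3141^(1/0.8) = 3141^1.25 = 23514 m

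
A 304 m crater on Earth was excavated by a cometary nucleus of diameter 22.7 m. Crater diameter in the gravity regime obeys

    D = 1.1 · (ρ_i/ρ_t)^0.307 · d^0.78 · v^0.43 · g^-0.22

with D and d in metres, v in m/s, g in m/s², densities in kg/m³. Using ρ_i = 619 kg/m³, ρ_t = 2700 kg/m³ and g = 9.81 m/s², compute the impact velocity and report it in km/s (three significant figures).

v ≈ 15.2 km/s

Rearranging for v: v = [D / (1.1 · (619/2700)^0.307 · 22.7^0.78 · 9.81^-0.22)]^(1/0.43).
(619/2700)^0.307 = 0.6362
22.7^0.78 = 11.42
9.81^-0.22 = 0.6051
Denominator = 1.1 × 0.6362 × 11.42 × 0.6051 = 4.836
D / 4.836 = 304 / 4.836 = 62.86
v = 62.86^(1/0.43) = 62.86^2.3256 = 15216 m/s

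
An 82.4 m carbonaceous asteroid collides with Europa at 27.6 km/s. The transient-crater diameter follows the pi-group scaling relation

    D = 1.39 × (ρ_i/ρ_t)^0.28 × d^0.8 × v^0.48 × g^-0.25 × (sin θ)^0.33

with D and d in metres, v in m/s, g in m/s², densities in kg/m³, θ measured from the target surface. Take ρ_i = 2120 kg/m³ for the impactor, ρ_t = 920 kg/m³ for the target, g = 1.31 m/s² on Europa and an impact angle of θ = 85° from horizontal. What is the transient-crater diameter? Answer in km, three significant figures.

D ≈ 7.57 km

In SI units: v = 27600 m/s.
(ρ_i/ρ_t)^0.28 = (2120/920)^0.28 = 1.263
d^0.8 = 82.4^0.8 = 34.10
v^0.48 = 27600^0.48 = 135.4
g^-0.25 = 1.31^-0.25 = 0.9347
(sin 85°)^0.33 = 0.9962^0.33 = 0.9987
D = 1.39 × 1.263 × 34.10 × 135.4 × 0.9347 × 0.9987 = 7567 m
   = 7.567 km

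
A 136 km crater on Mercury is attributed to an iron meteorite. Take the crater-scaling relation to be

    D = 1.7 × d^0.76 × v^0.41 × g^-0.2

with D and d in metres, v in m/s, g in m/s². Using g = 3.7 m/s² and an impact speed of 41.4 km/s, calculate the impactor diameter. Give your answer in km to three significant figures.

d ≈ 12.9 km

Rearranging for d: d = [D / (1.7 · 41400^0.41 · 3.7^-0.2)]^(1/0.76).
D = 136000 m.
41400^0.41 = 78.16
3.7^-0.2 = 0.7698
Denominator = 1.7 × 78.16 × 0.7698 = 102.3
D / 102.3 = 136000 / 102.3 = 1329
d = 1329^(1/0.76) = 1329^1.3158 = 12881 m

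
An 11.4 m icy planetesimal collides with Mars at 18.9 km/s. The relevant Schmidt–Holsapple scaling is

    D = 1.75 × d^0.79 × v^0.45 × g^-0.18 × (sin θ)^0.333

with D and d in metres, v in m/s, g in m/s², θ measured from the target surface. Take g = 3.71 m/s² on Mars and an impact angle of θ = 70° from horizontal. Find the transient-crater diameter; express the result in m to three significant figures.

D ≈ 778 m

In SI units: v = 18900 m/s.
d^0.79 = 11.4^0.79 = 6.838
v^0.45 = 18900^0.45 = 84.02
g^-0.18 = 3.71^-0.18 = 0.7898
(sin 70°)^0.333 = 0.9397^0.333 = 0.9795
D = 1.75 × 6.838 × 84.02 × 0.7898 × 0.9795 = 777.8 m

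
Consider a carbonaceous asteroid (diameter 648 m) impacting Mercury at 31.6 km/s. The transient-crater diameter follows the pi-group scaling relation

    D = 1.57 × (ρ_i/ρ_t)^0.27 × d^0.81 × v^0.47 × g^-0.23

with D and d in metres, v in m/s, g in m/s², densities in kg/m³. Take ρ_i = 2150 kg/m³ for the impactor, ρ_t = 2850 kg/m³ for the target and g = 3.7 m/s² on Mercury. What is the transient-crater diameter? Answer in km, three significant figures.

In SI units: v = 31600 m/s.
(ρ_i/ρ_t)^0.27 = (2150/2850)^0.27 = 0.9267
d^0.81 = 648^0.81 = 189.4
v^0.47 = 31600^0.47 = 130.3
g^-0.23 = 3.7^-0.23 = 0.7401
D = 1.57 × 0.9267 × 189.4 × 130.3 × 0.7401 = 26574 m
   = 26.57 km

D ≈ 26.6 km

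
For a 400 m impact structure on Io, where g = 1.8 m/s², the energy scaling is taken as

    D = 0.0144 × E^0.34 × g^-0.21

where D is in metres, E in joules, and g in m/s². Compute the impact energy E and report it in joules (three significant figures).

E ≈ 1.69 × 10^13 J

Rearranging: E = [D / (0.0144 · g^-0.21)]^(1/0.34).
g^-0.21 = 1.8^-0.21 = 0.8839
D / (0.0144 × 0.8839) = 400 / (0.01273) = 3.142 × 10^4
E = (3.142 × 10^4)^2.9412 = 1.687 × 10^13 J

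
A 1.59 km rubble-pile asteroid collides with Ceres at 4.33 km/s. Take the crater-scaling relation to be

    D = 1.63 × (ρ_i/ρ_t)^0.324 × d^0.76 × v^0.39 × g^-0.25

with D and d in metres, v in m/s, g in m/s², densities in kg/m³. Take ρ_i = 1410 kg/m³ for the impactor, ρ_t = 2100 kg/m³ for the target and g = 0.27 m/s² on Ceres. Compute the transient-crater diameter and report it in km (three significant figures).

D ≈ 14.1 km

In SI units: d = 1590 m, v = 4330 m/s.
(ρ_i/ρ_t)^0.324 = (1410/2100)^0.324 = 0.8789
d^0.76 = 1590^0.76 = 271.1
v^0.39 = 4330^0.39 = 26.20
g^-0.25 = 0.27^-0.25 = 1.387
D = 1.63 × 0.8789 × 271.1 × 26.20 × 1.387 = 14113 m
   = 14.11 km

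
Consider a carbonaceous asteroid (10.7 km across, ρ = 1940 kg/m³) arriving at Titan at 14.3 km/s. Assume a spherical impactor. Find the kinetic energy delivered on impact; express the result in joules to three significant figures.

d = 10700 m; v = 14300 m/s.
Mass m = (π/6) ρ d³ = (π/6) × 1940 × (10700)³ = 1.244 × 10^15 kg
E = ½ m v² = 0.5 × 1.244 × 10^15 × (14300)² = 1.272 × 10^23 J

E ≈ 1.27 × 10^23 J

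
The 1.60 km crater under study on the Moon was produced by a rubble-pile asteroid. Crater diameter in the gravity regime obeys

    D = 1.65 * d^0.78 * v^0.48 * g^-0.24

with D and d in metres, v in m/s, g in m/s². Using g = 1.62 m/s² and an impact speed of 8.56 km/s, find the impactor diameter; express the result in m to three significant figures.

Rearranging for d: d = [D / (1.65 · 8560^0.48 · 1.62^-0.24)]^(1/0.78).
D = 1600 m.
8560^0.48 = 77.19
1.62^-0.24 = 0.8907
Denominator = 1.65 × 77.19 × 0.8907 = 113.4
D / 113.4 = 1600 / 113.4 = 14.11
d = 14.11^(1/0.78) = 14.11^1.2821 = 29.77 m

d ≈ 29.8 m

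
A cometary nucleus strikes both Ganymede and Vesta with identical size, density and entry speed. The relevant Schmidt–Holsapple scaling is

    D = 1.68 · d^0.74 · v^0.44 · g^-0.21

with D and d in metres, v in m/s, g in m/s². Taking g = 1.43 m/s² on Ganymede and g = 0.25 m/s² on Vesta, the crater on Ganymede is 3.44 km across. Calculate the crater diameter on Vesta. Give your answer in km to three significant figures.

All impactor-dependent factors cancel in the ratio, leaving D_Vesta/D_Ganymede = (g_Vesta/g_Ganymede)^-0.21.
(0.25/1.43)^-0.21 = 0.1748^-0.21 = 1.442
D_Vesta = 1.442 × 3.44 km = 4.96 km

D ≈ 4.96 km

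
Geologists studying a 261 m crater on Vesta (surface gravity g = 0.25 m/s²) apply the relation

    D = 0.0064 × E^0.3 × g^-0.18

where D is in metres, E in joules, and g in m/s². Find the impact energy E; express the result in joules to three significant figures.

E ≈ 1.02 × 10^15 J

Rearranging: E = [D / (0.0064 · g^-0.18)]^(1/0.3).
g^-0.18 = 0.25^-0.18 = 1.283
D / (0.0064 × 1.283) = 261 / (8.211 × 10^-3) = 3.179 × 10^4
E = (3.179 × 10^4)^3.3333 = 1.017 × 10^15 J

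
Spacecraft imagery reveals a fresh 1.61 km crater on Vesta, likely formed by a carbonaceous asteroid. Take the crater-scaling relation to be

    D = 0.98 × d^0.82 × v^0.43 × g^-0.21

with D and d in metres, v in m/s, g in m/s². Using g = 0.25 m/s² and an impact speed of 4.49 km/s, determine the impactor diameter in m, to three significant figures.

Rearranging for d: d = [D / (0.98 · 4490^0.43 · 0.25^-0.21)]^(1/0.82).
D = 1610 m.
4490^0.43 = 37.19
0.25^-0.21 = 1.338
Denominator = 0.98 × 37.19 × 1.338 = 48.77
D / 48.77 = 1610 / 48.77 = 33.01
d = 33.01^(1/0.82) = 33.01^1.2195 = 71.12 m

d ≈ 71.1 m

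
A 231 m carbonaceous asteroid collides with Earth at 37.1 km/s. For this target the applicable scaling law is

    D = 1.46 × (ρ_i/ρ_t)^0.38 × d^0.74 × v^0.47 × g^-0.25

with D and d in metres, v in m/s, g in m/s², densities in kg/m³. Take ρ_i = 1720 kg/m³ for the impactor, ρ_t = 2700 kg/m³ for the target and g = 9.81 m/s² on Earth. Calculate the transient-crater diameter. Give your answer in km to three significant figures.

In SI units: v = 37100 m/s.
(ρ_i/ρ_t)^0.38 = (1720/2700)^0.38 = 0.8425
d^0.74 = 231^0.74 = 56.11
v^0.47 = 37100^0.47 = 140.5
g^-0.25 = 9.81^-0.25 = 0.5650
D = 1.46 × 0.8425 × 56.11 × 140.5 × 0.5650 = 5479 m
   = 5.479 km

D ≈ 5.48 km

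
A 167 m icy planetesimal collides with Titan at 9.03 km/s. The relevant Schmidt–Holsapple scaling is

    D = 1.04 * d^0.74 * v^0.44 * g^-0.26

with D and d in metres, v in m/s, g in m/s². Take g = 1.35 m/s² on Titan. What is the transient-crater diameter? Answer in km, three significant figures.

D ≈ 2.34 km

In SI units: v = 9030 m/s.
d^0.74 = 167^0.74 = 44.14
v^0.44 = 9030^0.44 = 55.02
g^-0.26 = 1.35^-0.26 = 0.9249
D = 1.04 × 44.14 × 55.02 × 0.9249 = 2336 m
   = 2.336 km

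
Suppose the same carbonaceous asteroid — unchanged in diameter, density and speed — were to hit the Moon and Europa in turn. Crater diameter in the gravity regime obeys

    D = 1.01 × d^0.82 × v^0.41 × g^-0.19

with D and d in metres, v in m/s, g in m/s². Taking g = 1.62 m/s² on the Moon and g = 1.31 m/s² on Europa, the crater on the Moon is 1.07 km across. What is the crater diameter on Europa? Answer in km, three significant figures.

D ≈ 1.11 km

All impactor-dependent factors cancel in the ratio, leaving D_Europa/D_Moon = (g_Europa/g_Moon)^-0.19.
(1.31/1.62)^-0.19 = 0.8086^-0.19 = 1.041
D_Europa = 1.041 × 1.07 km = 1.11 km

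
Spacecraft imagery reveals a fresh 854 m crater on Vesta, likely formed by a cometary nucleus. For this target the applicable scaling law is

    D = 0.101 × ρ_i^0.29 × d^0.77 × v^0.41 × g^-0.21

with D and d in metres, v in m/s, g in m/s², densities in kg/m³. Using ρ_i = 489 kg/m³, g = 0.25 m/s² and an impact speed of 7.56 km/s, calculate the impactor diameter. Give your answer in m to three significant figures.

d ≈ 72.1 m

Rearranging for d: d = [D / (0.101 · 489^0.29 · 7560^0.41 · 0.25^-0.21)]^(1/0.77).
489^0.29 = 6.024
7560^0.41 = 38.92
0.25^-0.21 = 1.338
Denominator = 0.101 × 6.024 × 38.92 × 1.338 = 31.68
D / 31.68 = 854 / 31.68 = 26.96
d = 26.96^(1/0.77) = 26.96^1.2987 = 72.12 m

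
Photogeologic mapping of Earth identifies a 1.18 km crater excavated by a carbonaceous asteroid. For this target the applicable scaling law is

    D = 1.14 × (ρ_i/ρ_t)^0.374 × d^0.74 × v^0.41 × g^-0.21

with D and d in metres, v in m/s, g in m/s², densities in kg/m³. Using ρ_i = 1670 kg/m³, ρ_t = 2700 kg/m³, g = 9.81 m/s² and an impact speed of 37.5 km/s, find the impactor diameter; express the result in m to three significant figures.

d ≈ 84.5 m

Rearranging for d: d = [D / (1.14 · (1670/2700)^0.374 · 37500^0.41 · 9.81^-0.21)]^(1/0.74).
D = 1180 m.
(1670/2700)^0.374 = 0.8355
37500^0.41 = 75.05
9.81^-0.21 = 0.6191
Denominator = 1.14 × 0.8355 × 75.05 × 0.6191 = 44.26
D / 44.26 = 1180 / 44.26 = 26.66
d = 26.66^(1/0.74) = 26.66^1.3514 = 84.51 m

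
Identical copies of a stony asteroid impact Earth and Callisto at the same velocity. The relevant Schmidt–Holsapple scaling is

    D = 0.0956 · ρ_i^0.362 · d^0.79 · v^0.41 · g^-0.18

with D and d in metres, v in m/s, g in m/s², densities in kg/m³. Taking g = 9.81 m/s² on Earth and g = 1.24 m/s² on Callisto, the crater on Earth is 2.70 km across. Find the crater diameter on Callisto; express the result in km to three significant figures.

All impactor-dependent factors cancel in the ratio, leaving D_Callisto/D_Earth = (g_Callisto/g_Earth)^-0.18.
(1.24/9.81)^-0.18 = 0.1264^-0.18 = 1.451
D_Callisto = 1.451 × 2.70 km = 3.92 km

D ≈ 3.92 km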